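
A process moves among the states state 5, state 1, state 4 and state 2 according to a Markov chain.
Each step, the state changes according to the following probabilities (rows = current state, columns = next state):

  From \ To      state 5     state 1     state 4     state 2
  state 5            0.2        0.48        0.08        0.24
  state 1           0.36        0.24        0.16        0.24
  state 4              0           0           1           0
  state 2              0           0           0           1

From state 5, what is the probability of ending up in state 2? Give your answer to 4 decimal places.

0.6838

Let h(s) be the probability of absorption at state 2 starting from transient state s. Then h(state 2) = 1 and h(state 4) = 0. By first-step analysis:
h(state 5) = 0.2·h(state 5) + 0.48·h(state 1) + 0.08·0 + 0.24·1
h(state 1) = 0.36·h(state 5) + 0.24·h(state 1) + 0.16·0 + 0.24·1
Solving: h(state 5) = 0.6838, h(state 1) = 0.6397.
Starting from state 5, the probability is 0.6838.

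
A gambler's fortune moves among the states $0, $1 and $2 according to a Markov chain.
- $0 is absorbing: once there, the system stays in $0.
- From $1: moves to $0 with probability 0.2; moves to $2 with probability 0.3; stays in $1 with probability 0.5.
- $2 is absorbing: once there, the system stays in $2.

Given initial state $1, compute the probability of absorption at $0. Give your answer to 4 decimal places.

Let h(s) be the probability of absorption at $0 starting from transient state s. Then h($0) = 1 and h($2) = 0. By first-step analysis:
h($1) = 0.2·1 + 0.5·h($1) + 0.3·0
Solving: h($1) = 0.4000.
Starting from $1, the probability is 0.4000.

0.4000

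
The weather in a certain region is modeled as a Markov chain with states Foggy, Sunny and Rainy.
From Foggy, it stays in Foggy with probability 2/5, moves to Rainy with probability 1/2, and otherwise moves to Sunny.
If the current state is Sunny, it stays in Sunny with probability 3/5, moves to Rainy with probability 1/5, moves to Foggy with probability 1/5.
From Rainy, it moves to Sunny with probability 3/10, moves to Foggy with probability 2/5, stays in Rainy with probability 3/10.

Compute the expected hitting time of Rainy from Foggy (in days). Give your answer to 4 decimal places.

2.2727

Let t(s) be the expected number of days to first reach Rainy from state s, with t(Rainy) = 0. Conditioning on the first day:
t(Foggy) = 1 + 0.4·t(Foggy) + 0.1·t(Sunny)
t(Sunny) = 1 + 0.2·t(Foggy) + 0.6·t(Sunny)
Solving: t(Foggy) = 2.2727, t(Sunny) = 3.6364.
Expected days from Foggy to Rainy: 2.2727.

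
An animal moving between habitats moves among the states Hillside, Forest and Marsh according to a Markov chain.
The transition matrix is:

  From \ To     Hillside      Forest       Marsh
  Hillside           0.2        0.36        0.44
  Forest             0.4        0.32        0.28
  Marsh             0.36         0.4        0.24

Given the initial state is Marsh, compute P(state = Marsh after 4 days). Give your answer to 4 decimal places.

0.3190

Propagate the distribution vector 4 days from Marsh.
After 0 days: (0.0000, 0.0000, 1.0000)
After 1 day: (0.3600, 0.4000, 0.2400)
After 2 days: (0.3184, 0.3536, 0.3280)
After 3 days: (0.3232, 0.3590, 0.3178)
After 4 days: (0.3226, 0.3584, 0.3190)
P(in Marsh after 4 days) = 0.3190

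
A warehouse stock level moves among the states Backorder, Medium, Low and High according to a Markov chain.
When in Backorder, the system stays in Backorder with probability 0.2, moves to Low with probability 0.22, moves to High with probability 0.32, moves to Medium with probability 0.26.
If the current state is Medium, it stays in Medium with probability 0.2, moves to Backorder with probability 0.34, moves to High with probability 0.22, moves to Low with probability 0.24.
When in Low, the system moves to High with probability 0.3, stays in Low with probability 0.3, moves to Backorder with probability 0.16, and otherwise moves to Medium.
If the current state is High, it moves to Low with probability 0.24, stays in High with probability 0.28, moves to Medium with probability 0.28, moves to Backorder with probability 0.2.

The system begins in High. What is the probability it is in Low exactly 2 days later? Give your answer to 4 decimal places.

0.2504

Propagate the distribution vector 2 days from High.
After 0 days: (0.0000, 0.0000, 0.0000, 1.0000)
After 1 day: (0.2000, 0.2800, 0.2400, 0.2800)
After 2 days: (0.2296, 0.2440, 0.2504, 0.2760)
P(in Low after 2 days) = 0.2504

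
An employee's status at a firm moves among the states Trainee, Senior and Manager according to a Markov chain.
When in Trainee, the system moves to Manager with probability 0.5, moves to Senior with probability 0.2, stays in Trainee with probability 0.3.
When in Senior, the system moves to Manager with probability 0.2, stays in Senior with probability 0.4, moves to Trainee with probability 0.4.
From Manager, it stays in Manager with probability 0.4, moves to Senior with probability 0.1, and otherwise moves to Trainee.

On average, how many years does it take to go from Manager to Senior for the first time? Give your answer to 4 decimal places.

7.0588

Let t(s) be the expected number of years to first reach Senior from state s, with t(Senior) = 0. Conditioning on the first year:
t(Trainee) = 1 + 0.3·t(Trainee) + 0.5·t(Manager)
t(Manager) = 1 + 0.5·t(Trainee) + 0.4·t(Manager)
Solving: t(Trainee) = 6.4706, t(Manager) = 7.0588.
Expected years from Manager to Senior: 7.0588.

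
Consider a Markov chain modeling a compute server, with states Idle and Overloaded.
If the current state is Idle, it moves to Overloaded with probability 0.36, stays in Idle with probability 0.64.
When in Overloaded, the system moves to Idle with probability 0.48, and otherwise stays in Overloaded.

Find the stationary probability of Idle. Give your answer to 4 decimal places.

0.5714

Let the stationary distribution be π with π = πP and π_1 + π_2 = 1.
π_1 = 0.64·π_1 + 0.48·π_2
Solving with the normalization constraint gives π = (0.5714, 0.4286).
So the stationary probability of Idle is 0.5714.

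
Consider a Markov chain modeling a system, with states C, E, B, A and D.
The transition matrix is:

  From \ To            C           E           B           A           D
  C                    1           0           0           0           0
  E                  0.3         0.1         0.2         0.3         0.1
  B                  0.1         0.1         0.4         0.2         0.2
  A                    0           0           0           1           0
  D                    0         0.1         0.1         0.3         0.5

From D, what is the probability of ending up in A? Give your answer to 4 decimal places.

0.8615

Let h(s) be the probability of absorption at A starting from transient state s. Then h(A) = 1 and h(C) = 0. By first-step analysis:
h(E) = 0.3·0 + 0.1·h(E) + 0.2·h(B) + 0.3·1 + 0.1·h(D)
h(B) = 0.1·0 + 0.1·h(E) + 0.4·h(B) + 0.2·1 + 0.2·h(D)
h(D) = 0.1·h(E) + 0.1·h(B) + 0.3·1 + 0.5·h(D)
Solving: h(E) = 0.5887, h(B) = 0.7186, h(D) = 0.8615.
Starting from D, the probability is 0.8615.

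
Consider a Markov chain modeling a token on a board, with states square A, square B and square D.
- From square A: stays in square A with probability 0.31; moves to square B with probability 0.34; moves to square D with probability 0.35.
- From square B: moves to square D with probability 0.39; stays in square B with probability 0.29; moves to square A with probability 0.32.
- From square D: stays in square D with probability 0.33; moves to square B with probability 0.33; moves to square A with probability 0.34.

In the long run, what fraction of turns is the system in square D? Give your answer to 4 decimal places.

Let the stationary distribution be π with π = πP and π_1 + π_2 + π_3 = 1.
π_1 = 0.31·π_1 + 0.32·π_2 + 0.34·π_3
π_2 = 0.34·π_1 + 0.29·π_2 + 0.33·π_3
Solving with the normalization constraint gives π = (0.3239, 0.3204, 0.3557).
So the stationary probability of square D is 0.3557.

0.3557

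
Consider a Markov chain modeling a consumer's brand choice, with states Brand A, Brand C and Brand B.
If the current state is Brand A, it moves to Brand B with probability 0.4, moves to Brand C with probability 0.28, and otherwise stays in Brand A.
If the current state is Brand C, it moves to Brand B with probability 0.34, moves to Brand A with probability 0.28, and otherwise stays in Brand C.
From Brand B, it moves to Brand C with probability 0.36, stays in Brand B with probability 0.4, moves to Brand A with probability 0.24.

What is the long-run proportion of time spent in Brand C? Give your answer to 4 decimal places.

Let the stationary distribution be π with π = πP and π_1 + π_2 + π_3 = 1.
π_1 = 0.32·π_1 + 0.28·π_2 + 0.24·π_3
π_2 = 0.28·π_1 + 0.38·π_2 + 0.36·π_3
Solving with the normalization constraint gives π = (0.2759, 0.3448, 0.3793).
So the stationary probability of Brand C is 0.3448.

0.3448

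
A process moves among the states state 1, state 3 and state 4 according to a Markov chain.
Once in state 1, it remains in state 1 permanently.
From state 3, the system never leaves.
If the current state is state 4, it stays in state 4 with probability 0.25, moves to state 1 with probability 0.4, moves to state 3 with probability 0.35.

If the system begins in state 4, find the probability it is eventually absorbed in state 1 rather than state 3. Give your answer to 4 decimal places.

0.5333

Let h(s) be the probability of absorption at state 1 starting from transient state s. Then h(state 1) = 1 and h(state 3) = 0. By first-step analysis:
h(state 4) = 0.4·1 + 0.35·0 + 0.25·h(state 4)
Solving: h(state 4) = 0.5333.
Starting from state 4, the probability is 0.5333.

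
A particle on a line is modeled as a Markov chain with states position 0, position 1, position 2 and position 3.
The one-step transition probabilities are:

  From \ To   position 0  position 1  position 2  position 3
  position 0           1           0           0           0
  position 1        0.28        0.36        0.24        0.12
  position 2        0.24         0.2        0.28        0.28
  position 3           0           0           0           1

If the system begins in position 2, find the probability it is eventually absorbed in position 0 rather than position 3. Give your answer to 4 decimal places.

0.5078

Let h(s) be the probability of absorption at position 0 starting from transient state s. Then h(position 0) = 1 and h(position 3) = 0. By first-step analysis:
h(position 1) = 0.28·1 + 0.36·h(position 1) + 0.24·h(position 2) + 0.12·0
h(position 2) = 0.24·1 + 0.2·h(position 1) + 0.28·h(position 2) + 0.28·0
Solving: h(position 1) = 0.6279, h(position 2) = 0.5078.
Starting from position 2, the probability is 0.5078.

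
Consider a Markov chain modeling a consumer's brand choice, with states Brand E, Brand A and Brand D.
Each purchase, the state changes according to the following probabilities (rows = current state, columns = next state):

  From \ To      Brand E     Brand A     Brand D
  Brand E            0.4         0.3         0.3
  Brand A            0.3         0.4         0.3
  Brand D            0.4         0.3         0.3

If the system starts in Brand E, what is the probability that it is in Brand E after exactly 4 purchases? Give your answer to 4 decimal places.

Propagate the distribution vector 4 purchases from Brand E.
After 0 purchases: (1.0000, 0.0000, 0.0000)
After 1 purchase: (0.4000, 0.3000, 0.3000)
After 2 purchases: (0.3700, 0.3300, 0.3000)
After 3 purchases: (0.3670, 0.3330, 0.3000)
After 4 purchases: (0.3667, 0.3333, 0.3000)
P(in Brand E after 4 purchases) = 0.3667

0.3667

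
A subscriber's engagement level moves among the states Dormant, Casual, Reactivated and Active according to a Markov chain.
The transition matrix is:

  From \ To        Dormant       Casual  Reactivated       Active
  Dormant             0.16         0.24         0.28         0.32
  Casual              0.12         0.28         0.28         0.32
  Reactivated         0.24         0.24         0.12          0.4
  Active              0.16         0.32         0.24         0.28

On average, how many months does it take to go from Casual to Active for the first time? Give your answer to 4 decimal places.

2.9472

Let t(s) be the expected number of months to first reach Active from state s, with t(Active) = 0. Conditioning on the first month:
t(Dormant) = 1 + 0.16·t(Dormant) + 0.24·t(Casual) + 0.28·t(Reactivated)
t(Casual) = 1 + 0.12·t(Dormant) + 0.28·t(Casual) + 0.28·t(Reactivated)
t(Reactivated) = 1 + 0.24·t(Dormant) + 0.24·t(Casual) + 0.12·t(Reactivated)
Solving: t(Dormant) = 2.9472, t(Casual) = 2.9472, t(Reactivated) = 2.7439.
Expected months from Casual to Active: 2.9472.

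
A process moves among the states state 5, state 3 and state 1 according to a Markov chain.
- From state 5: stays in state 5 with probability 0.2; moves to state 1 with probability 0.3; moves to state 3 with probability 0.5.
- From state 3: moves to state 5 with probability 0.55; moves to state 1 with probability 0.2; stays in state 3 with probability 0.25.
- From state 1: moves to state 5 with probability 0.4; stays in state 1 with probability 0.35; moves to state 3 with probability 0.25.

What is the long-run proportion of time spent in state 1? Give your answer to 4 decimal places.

Let the stationary distribution be π with π = πP and π_1 + π_2 + π_3 = 1.
π_1 = 0.2·π_1 + 0.55·π_2 + 0.4·π_3
π_2 = 0.5·π_1 + 0.25·π_2 + 0.25·π_3
Solving with the normalization constraint gives π = (0.3763, 0.3441, 0.2796).
So the stationary probability of state 1 is 0.2796.

0.2796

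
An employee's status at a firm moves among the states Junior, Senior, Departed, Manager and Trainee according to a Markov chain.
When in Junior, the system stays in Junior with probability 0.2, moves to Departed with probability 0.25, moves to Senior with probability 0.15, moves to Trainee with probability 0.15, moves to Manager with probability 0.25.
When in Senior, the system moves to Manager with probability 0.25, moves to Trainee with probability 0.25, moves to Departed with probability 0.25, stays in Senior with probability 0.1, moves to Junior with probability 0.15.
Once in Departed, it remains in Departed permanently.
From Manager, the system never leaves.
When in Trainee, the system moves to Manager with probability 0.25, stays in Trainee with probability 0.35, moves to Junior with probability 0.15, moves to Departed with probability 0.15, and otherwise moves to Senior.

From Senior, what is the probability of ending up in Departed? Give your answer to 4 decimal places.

Let h(s) be the probability of absorption at Departed starting from transient state s. Then h(Departed) = 1 and h(Manager) = 0. By first-step analysis:
h(Junior) = 0.2·h(Junior) + 0.15·h(Senior) + 0.25·1 + 0.25·0 + 0.15·h(Trainee)
h(Senior) = 0.15·h(Junior) + 0.1·h(Senior) + 0.25·1 + 0.25·0 + 0.25·h(Trainee)
h(Trainee) = 0.15·h(Junior) + 0.1·h(Senior) + 0.15·1 + 0.25·0 + 0.35·h(Trainee)
Solving: h(Junior) = 0.4787, h(Senior) = 0.4725, h(Trainee) = 0.4139.
Starting from Senior, the probability is 0.4725.

0.4725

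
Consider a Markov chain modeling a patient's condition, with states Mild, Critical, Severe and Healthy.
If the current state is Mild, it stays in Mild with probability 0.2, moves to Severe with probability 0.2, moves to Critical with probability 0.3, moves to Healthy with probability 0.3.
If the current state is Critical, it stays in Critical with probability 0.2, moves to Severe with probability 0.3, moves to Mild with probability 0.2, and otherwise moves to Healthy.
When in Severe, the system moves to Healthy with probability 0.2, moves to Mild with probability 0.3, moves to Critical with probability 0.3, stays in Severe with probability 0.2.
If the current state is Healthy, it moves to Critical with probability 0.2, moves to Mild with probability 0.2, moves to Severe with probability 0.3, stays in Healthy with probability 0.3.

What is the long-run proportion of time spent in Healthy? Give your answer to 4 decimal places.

Let the stationary distribution be π with π = πP and π_1 + π_2 + π_3 + π_4 = 1.
π_1 = 0.2·π_1 + 0.2·π_2 + 0.3·π_3 + 0.2·π_4
π_2 = 0.3·π_1 + 0.2·π_2 + 0.3·π_3 + 0.2·π_4
π_3 = 0.2·π_1 + 0.3·π_2 + 0.2·π_3 + 0.3·π_4
Solving with the normalization constraint gives π = (0.2252, 0.2477, 0.2523, 0.2748).
So the stationary probability of Healthy is 0.2748.

0.2748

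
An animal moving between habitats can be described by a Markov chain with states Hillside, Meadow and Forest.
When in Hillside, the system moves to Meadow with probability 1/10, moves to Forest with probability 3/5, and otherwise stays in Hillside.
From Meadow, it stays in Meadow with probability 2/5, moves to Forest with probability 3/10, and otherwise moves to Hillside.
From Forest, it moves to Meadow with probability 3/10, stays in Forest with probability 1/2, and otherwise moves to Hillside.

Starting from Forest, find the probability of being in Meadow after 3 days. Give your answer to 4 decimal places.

Propagate the distribution vector 3 days from Forest.
After 0 days: (0.0000, 0.0000, 1.0000)
After 1 day: (0.2000, 0.3000, 0.5000)
After 2 days: (0.2500, 0.2900, 0.4600)
After 3 days: (0.2540, 0.2790, 0.4670)
P(in Meadow after 3 days) = 0.2790

0.2790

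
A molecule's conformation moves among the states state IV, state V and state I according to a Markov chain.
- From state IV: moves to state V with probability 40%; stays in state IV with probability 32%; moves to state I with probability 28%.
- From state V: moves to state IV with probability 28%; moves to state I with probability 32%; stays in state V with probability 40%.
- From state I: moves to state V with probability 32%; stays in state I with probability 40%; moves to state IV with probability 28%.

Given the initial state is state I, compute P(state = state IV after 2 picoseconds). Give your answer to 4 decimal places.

Sum over the intermediate state after 1 picosecond:
P = P(state I→state IV)·P(state IV→state IV) + P(state I→state V)·P(state V→state IV) + P(state I→state I)·P(state I→state IV)
  = 0.28×0.32 + 0.32×0.28 + 0.4×0.28
  = 0.0896 + 0.0896 + 0.1120 = 0.2912

0.2912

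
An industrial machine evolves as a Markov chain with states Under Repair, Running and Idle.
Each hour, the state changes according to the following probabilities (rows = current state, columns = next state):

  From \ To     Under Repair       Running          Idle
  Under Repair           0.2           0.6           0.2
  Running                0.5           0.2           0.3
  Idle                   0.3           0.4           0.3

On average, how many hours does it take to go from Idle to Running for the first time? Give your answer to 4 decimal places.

Let t(s) be the expected number of hours to first reach Running from state s, with t(Running) = 0. Conditioning on the first hour:
t(Under Repair) = 1 + 0.2·t(Under Repair) + 0.2·t(Idle)
t(Idle) = 1 + 0.3·t(Under Repair) + 0.3·t(Idle)
Solving: t(Under Repair) = 1.8000, t(Idle) = 2.2000.
Expected hours from Idle to Running: 2.2000.

2.2000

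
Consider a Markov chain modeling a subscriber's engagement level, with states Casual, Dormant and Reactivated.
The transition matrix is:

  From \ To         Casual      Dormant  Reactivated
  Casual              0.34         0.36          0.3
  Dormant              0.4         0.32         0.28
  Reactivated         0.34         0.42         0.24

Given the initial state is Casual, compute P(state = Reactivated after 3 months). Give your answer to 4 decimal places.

0.2762

Propagate the distribution vector 3 months from Casual.
After 0 months: (1.0000, 0.0000, 0.0000)
After 1 month: (0.3400, 0.3600, 0.3000)
After 2 months: (0.3616, 0.3636, 0.2748)
After 3 months: (0.3618, 0.3619, 0.2762)
P(in Reactivated after 3 months) = 0.2762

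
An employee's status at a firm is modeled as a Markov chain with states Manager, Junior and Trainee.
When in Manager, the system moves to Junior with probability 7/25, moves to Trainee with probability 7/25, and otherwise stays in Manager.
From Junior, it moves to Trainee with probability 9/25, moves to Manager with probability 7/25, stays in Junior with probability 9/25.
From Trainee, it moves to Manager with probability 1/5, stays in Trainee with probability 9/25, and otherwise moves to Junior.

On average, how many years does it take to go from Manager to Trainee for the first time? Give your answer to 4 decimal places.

3.2857

Let t(s) be the expected number of years to first reach Trainee from state s, with t(Trainee) = 0. Conditioning on the first year:
t(Manager) = 1 + 0.44·t(Manager) + 0.28·t(Junior)
t(Junior) = 1 + 0.28·t(Manager) + 0.36·t(Junior)
Solving: t(Manager) = 3.2857, t(Junior) = 3.0000.
Expected years from Manager to Trainee: 3.2857.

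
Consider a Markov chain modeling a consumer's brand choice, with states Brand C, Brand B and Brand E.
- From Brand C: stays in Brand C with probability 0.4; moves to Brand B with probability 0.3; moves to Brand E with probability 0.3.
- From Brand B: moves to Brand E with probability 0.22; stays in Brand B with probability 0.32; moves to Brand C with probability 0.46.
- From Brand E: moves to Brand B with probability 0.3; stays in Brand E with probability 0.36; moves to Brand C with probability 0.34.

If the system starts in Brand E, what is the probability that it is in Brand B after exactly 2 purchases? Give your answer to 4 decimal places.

0.3060

Sum over the intermediate state after 1 purchase:
P = P(Brand E→Brand C)·P(Brand C→Brand B) + P(Brand E→Brand B)·P(Brand B→Brand B) + P(Brand E→Brand E)·P(Brand E→Brand B)
  = 0.34×0.3 + 0.3×0.32 + 0.36×0.3
  = 0.1020 + 0.0960 + 0.1080 = 0.3060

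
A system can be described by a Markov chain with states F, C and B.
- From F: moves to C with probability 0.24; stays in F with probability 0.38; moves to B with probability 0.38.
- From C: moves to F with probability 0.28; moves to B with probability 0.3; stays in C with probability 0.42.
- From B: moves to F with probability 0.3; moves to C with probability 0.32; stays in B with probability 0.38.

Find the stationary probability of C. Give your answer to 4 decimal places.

Let the stationary distribution be π with π = πP and π_1 + π_2 + π_3 = 1.
π_1 = 0.38·π_1 + 0.28·π_2 + 0.3·π_3
π_2 = 0.24·π_1 + 0.42·π_2 + 0.32·π_3
Solving with the normalization constraint gives π = (0.3190, 0.3272, 0.3538).
So the stationary probability of C is 0.3272.

0.3272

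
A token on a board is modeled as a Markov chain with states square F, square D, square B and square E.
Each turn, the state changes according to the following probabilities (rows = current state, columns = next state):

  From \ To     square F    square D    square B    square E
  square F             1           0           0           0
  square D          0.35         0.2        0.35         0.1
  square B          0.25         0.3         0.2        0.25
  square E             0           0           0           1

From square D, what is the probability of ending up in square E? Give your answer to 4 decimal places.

Let h(s) be the probability of absorption at square E starting from transient state s. Then h(square E) = 1 and h(square F) = 0. By first-step analysis:
h(square D) = 0.35·0 + 0.2·h(square D) + 0.35·h(square B) + 0.1·1
h(square B) = 0.25·0 + 0.3·h(square D) + 0.2·h(square B) + 0.25·1
Solving: h(square D) = 0.3131, h(square B) = 0.4299.
Starting from square D, the probability is 0.3131.

0.3131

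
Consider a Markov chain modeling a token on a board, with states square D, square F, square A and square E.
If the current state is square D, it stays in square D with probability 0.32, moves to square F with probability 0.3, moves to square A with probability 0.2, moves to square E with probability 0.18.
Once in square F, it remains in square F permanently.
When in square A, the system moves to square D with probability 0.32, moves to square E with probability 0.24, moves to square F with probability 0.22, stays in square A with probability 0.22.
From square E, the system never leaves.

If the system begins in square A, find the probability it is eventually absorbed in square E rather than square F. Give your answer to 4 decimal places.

0.4734

Let h(s) be the probability of absorption at square E starting from transient state s. Then h(square E) = 1 and h(square F) = 0. By first-step analysis:
h(square D) = 0.32·h(square D) + 0.3·0 + 0.2·h(square A) + 0.18·1
h(square A) = 0.32·h(square D) + 0.22·0 + 0.22·h(square A) + 0.24·1
Solving: h(square D) = 0.4039, h(square A) = 0.4734.
Starting from square A, the probability is 0.4734.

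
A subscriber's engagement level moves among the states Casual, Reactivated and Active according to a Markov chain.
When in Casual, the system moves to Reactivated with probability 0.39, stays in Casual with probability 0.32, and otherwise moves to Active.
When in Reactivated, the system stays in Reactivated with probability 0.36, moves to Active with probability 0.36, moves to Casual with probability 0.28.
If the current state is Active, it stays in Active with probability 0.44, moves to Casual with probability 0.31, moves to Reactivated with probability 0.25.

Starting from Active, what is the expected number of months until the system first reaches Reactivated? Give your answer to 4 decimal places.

Let t(s) be the expected number of months to first reach Reactivated from state s, with t(Reactivated) = 0. Conditioning on the first month:
t(Casual) = 1 + 0.32·t(Casual) + 0.29·t(Active)
t(Active) = 1 + 0.31·t(Casual) + 0.44·t(Active)
Solving: t(Casual) = 2.9220, t(Active) = 3.4032.
Expected months from Active to Reactivated: 3.4032.

3.4032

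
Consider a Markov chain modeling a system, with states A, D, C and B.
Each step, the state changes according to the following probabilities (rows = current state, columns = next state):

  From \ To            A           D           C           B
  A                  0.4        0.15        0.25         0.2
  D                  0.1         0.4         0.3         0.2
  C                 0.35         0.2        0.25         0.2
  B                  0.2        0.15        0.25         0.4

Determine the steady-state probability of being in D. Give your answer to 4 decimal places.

Let the stationary distribution be π with π = πP and π_1 + π_2 + π_3 + π_4 = 1.
π_1 = 0.4·π_1 + 0.1·π_2 + 0.35·π_3 + 0.2·π_4
π_2 = 0.15·π_1 + 0.4·π_2 + 0.2·π_3 + 0.15·π_4
π_3 = 0.25·π_1 + 0.3·π_2 + 0.25·π_3 + 0.25·π_4
Solving with the normalization constraint gives π = (0.2717, 0.2174, 0.2609, 0.2500).
So the stationary probability of D is 0.2174.

0.2174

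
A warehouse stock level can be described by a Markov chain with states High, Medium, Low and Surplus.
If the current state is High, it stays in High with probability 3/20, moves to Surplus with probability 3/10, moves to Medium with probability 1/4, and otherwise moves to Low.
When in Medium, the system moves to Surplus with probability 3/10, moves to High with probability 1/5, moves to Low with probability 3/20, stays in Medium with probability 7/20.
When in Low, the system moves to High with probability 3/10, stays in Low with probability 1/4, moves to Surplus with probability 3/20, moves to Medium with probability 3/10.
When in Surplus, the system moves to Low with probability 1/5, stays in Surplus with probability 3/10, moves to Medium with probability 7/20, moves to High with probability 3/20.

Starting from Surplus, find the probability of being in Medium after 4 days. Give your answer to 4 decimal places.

0.3196

Propagate the distribution vector 4 days from Surplus.
After 0 days: (0.0000, 0.0000, 0.0000, 1.0000)
After 1 day: (0.1500, 0.3500, 0.2000, 0.3000)
After 2 days: (0.1975, 0.3250, 0.2075, 0.2700)
After 3 days: (0.1974, 0.3199, 0.2139, 0.2689)
After 4 days: (0.1981, 0.3196, 0.2144, 0.2679)
P(in Medium after 4 days) = 0.3196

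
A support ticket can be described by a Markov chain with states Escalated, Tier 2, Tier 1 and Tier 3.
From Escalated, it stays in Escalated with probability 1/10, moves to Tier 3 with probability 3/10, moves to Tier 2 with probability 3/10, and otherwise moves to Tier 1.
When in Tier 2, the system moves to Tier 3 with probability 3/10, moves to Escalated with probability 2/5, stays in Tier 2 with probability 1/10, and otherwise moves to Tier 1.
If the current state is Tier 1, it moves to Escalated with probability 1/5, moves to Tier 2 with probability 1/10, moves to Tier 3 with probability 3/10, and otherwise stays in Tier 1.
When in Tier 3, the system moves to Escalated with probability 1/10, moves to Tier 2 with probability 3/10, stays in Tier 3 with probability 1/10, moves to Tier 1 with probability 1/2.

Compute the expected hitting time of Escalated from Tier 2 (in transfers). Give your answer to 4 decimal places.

Let t(s) be the expected number of transfers to first reach Escalated from state s, with t(Escalated) = 0. Conditioning on the first transfer:
t(Tier 2) = 1 + 0.1·t(Tier 2) + 0.2·t(Tier 1) + 0.3·t(Tier 3)
t(Tier 1) = 1 + 0.1·t(Tier 2) + 0.4·t(Tier 1) + 0.3·t(Tier 3)
t(Tier 3) = 1 + 0.3·t(Tier 2) + 0.5·t(Tier 1) + 0.1·t(Tier 3)
Solving: t(Tier 2) = 3.9024, t(Tier 1) = 4.8780, t(Tier 3) = 5.1220.
Expected transfers from Tier 2 to Escalated: 3.9024.

3.9024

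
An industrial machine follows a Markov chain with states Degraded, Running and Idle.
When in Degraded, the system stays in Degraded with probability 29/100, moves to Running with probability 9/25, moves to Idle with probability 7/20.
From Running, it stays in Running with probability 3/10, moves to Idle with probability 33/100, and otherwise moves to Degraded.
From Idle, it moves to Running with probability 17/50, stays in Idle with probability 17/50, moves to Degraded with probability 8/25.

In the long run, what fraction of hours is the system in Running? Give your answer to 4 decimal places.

Let the stationary distribution be π with π = πP and π_1 + π_2 + π_3 = 1.
π_1 = 0.29·π_1 + 0.37·π_2 + 0.32·π_3
π_2 = 0.36·π_1 + 0.3·π_2 + 0.34·π_3
Solving with the normalization constraint gives π = (0.3269, 0.3332, 0.3399).
So the stationary probability of Running is 0.3332.

0.3332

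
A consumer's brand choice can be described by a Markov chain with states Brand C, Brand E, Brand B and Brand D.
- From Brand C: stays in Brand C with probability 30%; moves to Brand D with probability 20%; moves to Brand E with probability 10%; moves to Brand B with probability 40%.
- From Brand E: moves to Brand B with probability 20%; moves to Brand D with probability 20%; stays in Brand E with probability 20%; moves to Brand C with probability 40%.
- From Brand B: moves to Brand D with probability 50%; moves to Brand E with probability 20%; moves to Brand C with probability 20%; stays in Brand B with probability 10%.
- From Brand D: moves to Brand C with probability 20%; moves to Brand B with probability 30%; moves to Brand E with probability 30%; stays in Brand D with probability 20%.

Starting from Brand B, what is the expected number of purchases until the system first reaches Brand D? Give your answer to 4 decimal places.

2.7059

Let t(s) be the expected number of purchases to first reach Brand D from state s, with t(Brand D) = 0. Conditioning on the first purchase:
t(Brand C) = 1 + 0.3·t(Brand C) + 0.1·t(Brand E) + 0.4·t(Brand B)
t(Brand E) = 1 + 0.4·t(Brand C) + 0.2·t(Brand E) + 0.2·t(Brand B)
t(Brand B) = 1 + 0.2·t(Brand C) + 0.2·t(Brand E) + 0.1·t(Brand B)
Solving: t(Brand C) = 3.5000, t(Brand E) = 3.6765, t(Brand B) = 2.7059.
Expected purchases from Brand B to Brand D: 2.7059.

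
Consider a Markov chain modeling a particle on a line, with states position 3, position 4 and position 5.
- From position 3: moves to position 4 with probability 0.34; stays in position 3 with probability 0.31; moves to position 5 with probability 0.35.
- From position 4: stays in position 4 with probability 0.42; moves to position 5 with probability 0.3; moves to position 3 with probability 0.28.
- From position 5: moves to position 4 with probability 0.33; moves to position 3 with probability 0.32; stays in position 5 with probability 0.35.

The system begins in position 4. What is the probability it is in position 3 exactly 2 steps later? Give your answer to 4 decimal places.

Sum over the intermediate state after 1 step:
P = P(position 4→position 3)·P(position 3→position 3) + P(position 4→position 4)·P(position 4→position 3) + P(position 4→position 5)·P(position 5→position 3)
  = 0.28×0.31 + 0.42×0.28 + 0.3×0.32
  = 0.0868 + 0.1176 + 0.0960 = 0.3004

0.3004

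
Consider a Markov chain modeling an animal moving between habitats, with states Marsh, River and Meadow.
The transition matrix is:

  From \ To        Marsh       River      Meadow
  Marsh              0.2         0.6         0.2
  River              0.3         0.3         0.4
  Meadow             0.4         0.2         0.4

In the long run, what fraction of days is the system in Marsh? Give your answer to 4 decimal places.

0.3036

Let the stationary distribution be π with π = πP and π_1 + π_2 + π_3 = 1.
π_1 = 0.2·π_1 + 0.3·π_2 + 0.4·π_3
π_2 = 0.6·π_1 + 0.3·π_2 + 0.2·π_3
Solving with the normalization constraint gives π = (0.3036, 0.3571, 0.3393).
So the stationary probability of Marsh is 0.3036.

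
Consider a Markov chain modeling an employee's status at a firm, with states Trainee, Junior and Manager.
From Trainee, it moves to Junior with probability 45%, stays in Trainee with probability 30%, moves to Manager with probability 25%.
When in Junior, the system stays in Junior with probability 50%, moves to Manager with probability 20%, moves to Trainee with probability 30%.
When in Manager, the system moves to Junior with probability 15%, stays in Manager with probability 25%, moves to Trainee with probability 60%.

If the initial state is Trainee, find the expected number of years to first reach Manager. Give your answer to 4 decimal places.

Let t(s) be the expected number of years to first reach Manager from state s, with t(Manager) = 0. Conditioning on the first year:
t(Trainee) = 1 + 0.3·t(Trainee) + 0.45·t(Junior)
t(Junior) = 1 + 0.3·t(Trainee) + 0.5·t(Junior)
Solving: t(Trainee) = 4.4186, t(Junior) = 4.6512.
Expected years from Trainee to Manager: 4.4186.

4.4186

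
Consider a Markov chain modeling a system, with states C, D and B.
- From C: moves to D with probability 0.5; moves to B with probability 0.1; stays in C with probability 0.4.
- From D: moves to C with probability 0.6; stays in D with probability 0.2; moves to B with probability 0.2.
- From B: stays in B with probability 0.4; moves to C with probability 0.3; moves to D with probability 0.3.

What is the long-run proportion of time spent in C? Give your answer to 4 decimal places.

Let the stationary distribution be π with π = πP and π_1 + π_2 + π_3 = 1.
π_1 = 0.4·π_1 + 0.6·π_2 + 0.3·π_3
π_2 = 0.5·π_1 + 0.2·π_2 + 0.3·π_3
Solving with the normalization constraint gives π = (0.4516, 0.3548, 0.1935).
So the stationary probability of C is 0.4516.

0.4516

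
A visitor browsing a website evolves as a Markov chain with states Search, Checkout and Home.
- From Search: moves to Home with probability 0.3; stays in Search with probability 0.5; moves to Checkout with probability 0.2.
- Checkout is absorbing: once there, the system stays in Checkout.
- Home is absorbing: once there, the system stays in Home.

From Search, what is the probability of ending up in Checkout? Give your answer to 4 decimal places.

0.4000

Let h(s) be the probability of absorption at Checkout starting from transient state s. Then h(Checkout) = 1 and h(Home) = 0. By first-step analysis:
h(Search) = 0.5·h(Search) + 0.2·1 + 0.3·0
Solving: h(Search) = 0.4000.
Starting from Search, the probability is 0.4000.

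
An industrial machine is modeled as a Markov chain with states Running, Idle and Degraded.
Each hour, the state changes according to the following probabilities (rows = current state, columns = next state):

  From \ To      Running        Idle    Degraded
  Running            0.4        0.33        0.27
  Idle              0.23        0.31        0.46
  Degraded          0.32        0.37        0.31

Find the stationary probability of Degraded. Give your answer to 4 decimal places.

Let the stationary distribution be π with π = πP and π_1 + π_2 + π_3 = 1.
π_1 = 0.4·π_1 + 0.23·π_2 + 0.32·π_3
π_2 = 0.33·π_1 + 0.31·π_2 + 0.37·π_3
Solving with the normalization constraint gives π = (0.3148, 0.3372, 0.3480).
So the stationary probability of Degraded is 0.3480.

0.3480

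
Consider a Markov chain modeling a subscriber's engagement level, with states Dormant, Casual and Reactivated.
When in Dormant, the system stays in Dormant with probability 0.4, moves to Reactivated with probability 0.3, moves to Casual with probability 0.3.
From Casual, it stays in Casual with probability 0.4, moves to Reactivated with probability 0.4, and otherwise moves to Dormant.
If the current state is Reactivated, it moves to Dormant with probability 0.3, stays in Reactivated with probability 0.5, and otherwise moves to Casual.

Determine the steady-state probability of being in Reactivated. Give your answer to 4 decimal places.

Let the stationary distribution be π with π = πP and π_1 + π_2 + π_3 = 1.
π_1 = 0.4·π_1 + 0.2·π_2 + 0.3·π_3
π_2 = 0.3·π_1 + 0.4·π_2 + 0.2·π_3
Solving with the normalization constraint gives π = (0.3014, 0.2877, 0.4110).
So the stationary probability of Reactivated is 0.4110.

0.4110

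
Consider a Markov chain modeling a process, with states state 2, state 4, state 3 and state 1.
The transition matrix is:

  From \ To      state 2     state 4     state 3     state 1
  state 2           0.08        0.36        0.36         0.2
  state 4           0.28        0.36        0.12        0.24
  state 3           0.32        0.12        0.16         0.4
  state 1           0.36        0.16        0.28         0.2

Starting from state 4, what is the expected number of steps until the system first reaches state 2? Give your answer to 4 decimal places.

3.2548

Let t(s) be the expected number of steps to first reach state 2 from state s, with t(state 2) = 0. Conditioning on the first step:
t(state 4) = 1 + 0.36·t(state 4) + 0.12·t(state 3) + 0.24·t(state 1)
t(state 3) = 1 + 0.12·t(state 4) + 0.16·t(state 3) + 0.4·t(state 1)
t(state 1) = 1 + 0.16·t(state 4) + 0.28·t(state 3) + 0.2·t(state 1)
Solving: t(state 4) = 3.2548, t(state 3) = 3.0728, t(state 1) = 2.9764.
Expected steps from state 4 to state 2: 3.2548.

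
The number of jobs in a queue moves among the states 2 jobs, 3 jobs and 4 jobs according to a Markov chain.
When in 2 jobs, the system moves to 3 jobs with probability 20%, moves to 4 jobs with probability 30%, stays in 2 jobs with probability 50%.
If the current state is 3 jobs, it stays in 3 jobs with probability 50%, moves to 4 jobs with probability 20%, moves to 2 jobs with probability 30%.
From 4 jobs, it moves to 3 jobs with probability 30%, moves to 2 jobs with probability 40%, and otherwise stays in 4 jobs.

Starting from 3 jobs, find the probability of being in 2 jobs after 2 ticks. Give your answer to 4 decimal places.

0.3800

Sum over the intermediate state after 1 tick:
P = P(3 jobs→2 jobs)·P(2 jobs→2 jobs) + P(3 jobs→3 jobs)·P(3 jobs→2 jobs) + P(3 jobs→4 jobs)·P(4 jobs→2 jobs)
  = 0.3×0.5 + 0.5×0.3 + 0.2×0.4
  = 0.1500 + 0.1500 + 0.0800 = 0.3800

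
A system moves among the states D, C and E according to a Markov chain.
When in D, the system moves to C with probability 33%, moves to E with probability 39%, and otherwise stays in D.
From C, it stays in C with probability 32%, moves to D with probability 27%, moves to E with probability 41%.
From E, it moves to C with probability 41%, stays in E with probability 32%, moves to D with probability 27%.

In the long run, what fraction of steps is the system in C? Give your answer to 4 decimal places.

Let the stationary distribution be π with π = πP and π_1 + π_2 + π_3 = 1.
π_1 = 0.28·π_1 + 0.27·π_2 + 0.27·π_3
π_2 = 0.33·π_1 + 0.32·π_2 + 0.41·π_3
Solving with the normalization constraint gives π = (0.2727, 0.3561, 0.3711).
So the stationary probability of C is 0.3561.

0.3561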